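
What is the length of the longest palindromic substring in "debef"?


Input: "debef"
Checking substrings for palindromes:
  [1:4] "ebe" (len 3) => palindrome
Longest palindromic substring: "ebe" with length 3

3


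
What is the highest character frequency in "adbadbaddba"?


Input: adbadbaddba
Character counts:
  'a': 4
  'b': 3
  'd': 4
Maximum frequency: 4

4


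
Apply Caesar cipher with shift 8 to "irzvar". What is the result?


Caesar cipher: shift "irzvar" by 8
  'i' (pos 8) + 8 = pos 16 = 'q'
  'r' (pos 17) + 8 = pos 25 = 'z'
  'z' (pos 25) + 8 = pos 7 = 'h'
  'v' (pos 21) + 8 = pos 3 = 'd'
  'a' (pos 0) + 8 = pos 8 = 'i'
  'r' (pos 17) + 8 = pos 25 = 'z'
Result: qzhdiz

qzhdiz


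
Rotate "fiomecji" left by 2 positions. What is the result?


Input: "fiomecji", rotate left by 2
First 2 characters: "fi"
Remaining characters: "omecji"
Concatenate remaining + first: "omecji" + "fi" = "omecjifi"

omecjifi


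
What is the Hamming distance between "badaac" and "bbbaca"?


Comparing "badaac" and "bbbaca" position by position:
  Position 0: 'b' vs 'b' => same
  Position 1: 'a' vs 'b' => differ
  Position 2: 'd' vs 'b' => differ
  Position 3: 'a' vs 'a' => same
  Position 4: 'a' vs 'c' => differ
  Position 5: 'c' vs 'a' => differ
Total differences (Hamming distance): 4

4


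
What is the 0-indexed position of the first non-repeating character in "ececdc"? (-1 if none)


Input: ececdc
Character frequencies:
  'c': 3
  'd': 1
  'e': 2
Scanning left to right for freq == 1:
  Position 0 ('e'): freq=2, skip
  Position 1 ('c'): freq=3, skip
  Position 2 ('e'): freq=2, skip
  Position 3 ('c'): freq=3, skip
  Position 4 ('d'): unique! => answer = 4

4


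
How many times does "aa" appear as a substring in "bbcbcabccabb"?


Searching for "aa" in "bbcbcabccabb"
Scanning each position:
  Position 0: "bb" => no
  Position 1: "bc" => no
  Position 2: "cb" => no
  Position 3: "bc" => no
  Position 4: "ca" => no
  Position 5: "ab" => no
  Position 6: "bc" => no
  Position 7: "cc" => no
  Position 8: "ca" => no
  Position 9: "ab" => no
  Position 10: "bb" => no
Total occurrences: 0

0


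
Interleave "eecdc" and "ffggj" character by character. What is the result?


Interleaving "eecdc" and "ffggj":
  Position 0: 'e' from first, 'f' from second => "ef"
  Position 1: 'e' from first, 'f' from second => "ef"
  Position 2: 'c' from first, 'g' from second => "cg"
  Position 3: 'd' from first, 'g' from second => "dg"
  Position 4: 'c' from first, 'j' from second => "cj"
Result: efefcgdgcj

efefcgdgcj


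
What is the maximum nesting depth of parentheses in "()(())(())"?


Input: "()(())(())"
Tracking depth:
  Position 0 '(': depth becomes 1
  Position 1 ')': depth becomes 0
  Position 2 '(': depth becomes 1
  Position 3 '(': depth becomes 2
  Position 4 ')': depth becomes 1
  Position 5 ')': depth becomes 0
  Position 6 '(': depth becomes 1
  Position 7 '(': depth becomes 2
  Position 8 ')': depth becomes 1
  Position 9 ')': depth becomes 0
Maximum depth reached: 2

2


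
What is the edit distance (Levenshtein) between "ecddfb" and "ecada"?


Computing edit distance: "ecddfb" -> "ecada"
DP table:
           e    c    a    d    a
      0    1    2    3    4    5
  e   1    0    1    2    3    4
  c   2    1    0    1    2    3
  d   3    2    1    1    1    2
  d   4    3    2    2    1    2
  f   5    4    3    3    2    2
  b   6    5    4    4    3    3
Edit distance = dp[6][5] = 3

3


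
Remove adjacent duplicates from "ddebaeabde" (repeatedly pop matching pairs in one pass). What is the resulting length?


Input: ddebaeabde
Stack-based adjacent duplicate removal:
  Read 'd': push. Stack: d
  Read 'd': matches stack top 'd' => pop. Stack: (empty)
  Read 'e': push. Stack: e
  Read 'b': push. Stack: eb
  Read 'a': push. Stack: eba
  Read 'e': push. Stack: ebae
  Read 'a': push. Stack: ebaea
  Read 'b': push. Stack: ebaeab
  Read 'd': push. Stack: ebaeabd
  Read 'e': push. Stack: ebaeabde
Final stack: "ebaeabde" (length 8)

8


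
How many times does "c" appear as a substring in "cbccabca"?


Searching for "c" in "cbccabca"
Scanning each position:
  Position 0: "c" => MATCH
  Position 1: "b" => no
  Position 2: "c" => MATCH
  Position 3: "c" => MATCH
  Position 4: "a" => no
  Position 5: "b" => no
  Position 6: "c" => MATCH
  Position 7: "a" => no
Total occurrences: 4

4


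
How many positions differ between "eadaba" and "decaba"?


Comparing "eadaba" and "decaba" position by position:
  Position 0: 'e' vs 'd' => DIFFER
  Position 1: 'a' vs 'e' => DIFFER
  Position 2: 'd' vs 'c' => DIFFER
  Position 3: 'a' vs 'a' => same
  Position 4: 'b' vs 'b' => same
  Position 5: 'a' vs 'a' => same
Positions that differ: 3

3


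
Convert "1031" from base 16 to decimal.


Input: "1031" in base 16
Positional expansion:
  Digit '1' (value 1) x 16^3 = 4096
  Digit '0' (value 0) x 16^2 = 0
  Digit '3' (value 3) x 16^1 = 48
  Digit '1' (value 1) x 16^0 = 1
Sum = 4145

4145


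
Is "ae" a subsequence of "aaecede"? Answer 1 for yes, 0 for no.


Check if "ae" is a subsequence of "aaecede"
Greedy scan:
  Position 0 ('a'): matches sub[0] = 'a'
  Position 1 ('a'): no match needed
  Position 2 ('e'): matches sub[1] = 'e'
  Position 3 ('c'): no match needed
  Position 4 ('e'): no match needed
  Position 5 ('d'): no match needed
  Position 6 ('e'): no match needed
All 2 characters matched => is a subsequence

1


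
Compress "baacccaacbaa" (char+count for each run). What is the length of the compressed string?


Input: baacccaacbaa
Runs:
  'b' x 1 => "b1"
  'a' x 2 => "a2"
  'c' x 3 => "c3"
  'a' x 2 => "a2"
  'c' x 1 => "c1"
  'b' x 1 => "b1"
  'a' x 2 => "a2"
Compressed: "b1a2c3a2c1b1a2"
Compressed length: 14

14


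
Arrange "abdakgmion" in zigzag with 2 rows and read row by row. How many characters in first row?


Zigzag "abdakgmion" into 2 rows:
Placing characters:
  'a' => row 0
  'b' => row 1
  'd' => row 0
  'a' => row 1
  'k' => row 0
  'g' => row 1
  'm' => row 0
  'i' => row 1
  'o' => row 0
  'n' => row 1
Rows:
  Row 0: "adkmo"
  Row 1: "bagin"
First row length: 5

5


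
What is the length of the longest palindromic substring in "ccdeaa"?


Input: "ccdeaa"
Checking substrings for palindromes:
  [0:2] "cc" (len 2) => palindrome
  [4:6] "aa" (len 2) => palindrome
Longest palindromic substring: "cc" with length 2

2


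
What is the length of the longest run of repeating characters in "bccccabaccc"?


Input: "bccccabaccc"
Scanning for longest run:
  Position 1 ('c'): new char, reset run to 1
  Position 2 ('c'): continues run of 'c', length=2
  Position 3 ('c'): continues run of 'c', length=3
  Position 4 ('c'): continues run of 'c', length=4
  Position 5 ('a'): new char, reset run to 1
  Position 6 ('b'): new char, reset run to 1
  Position 7 ('a'): new char, reset run to 1
  Position 8 ('c'): new char, reset run to 1
  Position 9 ('c'): continues run of 'c', length=2
  Position 10 ('c'): continues run of 'c', length=3
Longest run: 'c' with length 4

4


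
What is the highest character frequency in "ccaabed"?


Input: ccaabed
Character counts:
  'a': 2
  'b': 1
  'c': 2
  'd': 1
  'e': 1
Maximum frequency: 2

2


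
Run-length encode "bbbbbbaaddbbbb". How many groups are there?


Input: bbbbbbaaddbbbb
Scanning for consecutive runs:
  Group 1: 'b' x 6 (positions 0-5)
  Group 2: 'a' x 2 (positions 6-7)
  Group 3: 'd' x 2 (positions 8-9)
  Group 4: 'b' x 4 (positions 10-13)
Total groups: 4

4


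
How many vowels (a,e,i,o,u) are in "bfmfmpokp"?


Input: bfmfmpokp
Checking each character:
  'b' at position 0: consonant
  'f' at position 1: consonant
  'm' at position 2: consonant
  'f' at position 3: consonant
  'm' at position 4: consonant
  'p' at position 5: consonant
  'o' at position 6: vowel (running total: 1)
  'k' at position 7: consonant
  'p' at position 8: consonant
Total vowels: 1

1


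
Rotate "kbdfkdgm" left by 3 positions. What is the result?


Input: "kbdfkdgm", rotate left by 3
First 3 characters: "kbd"
Remaining characters: "fkdgm"
Concatenate remaining + first: "fkdgm" + "kbd" = "fkdgmkbd"

fkdgmkbd


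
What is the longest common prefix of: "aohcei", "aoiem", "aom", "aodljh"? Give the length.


Words: aohcei, aoiem, aom, aodljh
  Position 0: all 'a' => match
  Position 1: all 'o' => match
  Position 2: ('h', 'i', 'm', 'd') => mismatch, stop
LCP = "ao" (length 2)

2


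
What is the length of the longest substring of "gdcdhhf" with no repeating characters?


Input: "gdcdhhf"
Sliding window (track last position of each char):
  Position 0 ('g'): window [0,0] length 1 -- new best
  Position 1 ('d'): window [0,1] length 2 -- new best
  Position 2 ('c'): window [0,2] length 3 -- new best
  Position 3 ('d'): repeat (last at 1), move window start to 2
  Position 3 ('d'): window [2,3] length 2
  Position 4 ('h'): window [2,4] length 3
  Position 5 ('h'): repeat (last at 4), move window start to 5
  Position 5 ('h'): window [5,5] length 1
  Position 6 ('f'): window [5,6] length 2
Longest substring with no repeats: "gdc" with length 3

3


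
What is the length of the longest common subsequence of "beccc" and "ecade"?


LCS of "beccc" and "ecade"
DP table:
           e    c    a    d    e
      0    0    0    0    0    0
  b   0    0    0    0    0    0
  e   0    1    1    1    1    1
  c   0    1    2    2    2    2
  c   0    1    2    2    2    2
  c   0    1    2    2    2    2
LCS length = dp[5][5] = 2

2


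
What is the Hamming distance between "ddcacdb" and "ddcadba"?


Comparing "ddcacdb" and "ddcadba" position by position:
  Position 0: 'd' vs 'd' => same
  Position 1: 'd' vs 'd' => same
  Position 2: 'c' vs 'c' => same
  Position 3: 'a' vs 'a' => same
  Position 4: 'c' vs 'd' => differ
  Position 5: 'd' vs 'b' => differ
  Position 6: 'b' vs 'a' => differ
Total differences (Hamming distance): 3

3


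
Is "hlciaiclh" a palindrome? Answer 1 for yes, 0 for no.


Input: hlciaiclh
Reversed: hlciaiclh
  Compare pos 0 ('h') with pos 8 ('h'): match
  Compare pos 1 ('l') with pos 7 ('l'): match
  Compare pos 2 ('c') with pos 6 ('c'): match
  Compare pos 3 ('i') with pos 5 ('i'): match
Result: palindrome

1


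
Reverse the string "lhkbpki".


Input: lhkbpki
Reading characters right to left:
  Position 6: 'i'
  Position 5: 'k'
  Position 4: 'p'
  Position 3: 'b'
  Position 2: 'k'
  Position 1: 'h'
  Position 0: 'l'
Reversed: ikpbkhl

ikpbkhl


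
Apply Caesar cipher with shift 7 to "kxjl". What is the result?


Caesar cipher: shift "kxjl" by 7
  'k' (pos 10) + 7 = pos 17 = 'r'
  'x' (pos 23) + 7 = pos 4 = 'e'
  'j' (pos 9) + 7 = pos 16 = 'q'
  'l' (pos 11) + 7 = pos 18 = 's'
Result: reqs

reqs


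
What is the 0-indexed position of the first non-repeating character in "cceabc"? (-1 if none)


Input: cceabc
Character frequencies:
  'a': 1
  'b': 1
  'c': 3
  'e': 1
Scanning left to right for freq == 1:
  Position 0 ('c'): freq=3, skip
  Position 1 ('c'): freq=3, skip
  Position 2 ('e'): unique! => answer = 2

2


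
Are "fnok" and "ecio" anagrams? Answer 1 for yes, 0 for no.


Strings: "fnok", "ecio"
Sorted first:  fkno
Sorted second: ceio
Differ at position 0: 'f' vs 'c' => not anagrams

0


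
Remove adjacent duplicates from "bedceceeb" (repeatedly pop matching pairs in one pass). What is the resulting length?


Input: bedceceeb
Stack-based adjacent duplicate removal:
  Read 'b': push. Stack: b
  Read 'e': push. Stack: be
  Read 'd': push. Stack: bed
  Read 'c': push. Stack: bedc
  Read 'e': push. Stack: bedce
  Read 'c': push. Stack: bedcec
  Read 'e': push. Stack: bedcece
  Read 'e': matches stack top 'e' => pop. Stack: bedcec
  Read 'b': push. Stack: bedcecb
Final stack: "bedcecb" (length 7)

7


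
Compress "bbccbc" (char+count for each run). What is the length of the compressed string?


Input: bbccbc
Runs:
  'b' x 2 => "b2"
  'c' x 2 => "c2"
  'b' x 1 => "b1"
  'c' x 1 => "c1"
Compressed: "b2c2b1c1"
Compressed length: 8

8


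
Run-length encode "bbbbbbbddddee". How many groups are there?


Input: bbbbbbbddddee
Scanning for consecutive runs:
  Group 1: 'b' x 7 (positions 0-6)
  Group 2: 'd' x 4 (positions 7-10)
  Group 3: 'e' x 2 (positions 11-12)
Total groups: 3

3


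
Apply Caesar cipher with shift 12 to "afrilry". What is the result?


Caesar cipher: shift "afrilry" by 12
  'a' (pos 0) + 12 = pos 12 = 'm'
  'f' (pos 5) + 12 = pos 17 = 'r'
  'r' (pos 17) + 12 = pos 3 = 'd'
  'i' (pos 8) + 12 = pos 20 = 'u'
  'l' (pos 11) + 12 = pos 23 = 'x'
  'r' (pos 17) + 12 = pos 3 = 'd'
  'y' (pos 24) + 12 = pos 10 = 'k'
Result: mrduxdk

mrduxdk


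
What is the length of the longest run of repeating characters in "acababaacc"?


Input: "acababaacc"
Scanning for longest run:
  Position 1 ('c'): new char, reset run to 1
  Position 2 ('a'): new char, reset run to 1
  Position 3 ('b'): new char, reset run to 1
  Position 4 ('a'): new char, reset run to 1
  Position 5 ('b'): new char, reset run to 1
  Position 6 ('a'): new char, reset run to 1
  Position 7 ('a'): continues run of 'a', length=2
  Position 8 ('c'): new char, reset run to 1
  Position 9 ('c'): continues run of 'c', length=2
Longest run: 'a' with length 2

2


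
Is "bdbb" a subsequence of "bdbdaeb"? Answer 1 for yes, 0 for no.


Check if "bdbb" is a subsequence of "bdbdaeb"
Greedy scan:
  Position 0 ('b'): matches sub[0] = 'b'
  Position 1 ('d'): matches sub[1] = 'd'
  Position 2 ('b'): matches sub[2] = 'b'
  Position 3 ('d'): no match needed
  Position 4 ('a'): no match needed
  Position 5 ('e'): no match needed
  Position 6 ('b'): matches sub[3] = 'b'
All 4 characters matched => is a subsequence

1


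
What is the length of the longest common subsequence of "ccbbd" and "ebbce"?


LCS of "ccbbd" and "ebbce"
DP table:
           e    b    b    c    e
      0    0    0    0    0    0
  c   0    0    0    0    1    1
  c   0    0    0    0    1    1
  b   0    0    1    1    1    1
  b   0    0    1    2    2    2
  d   0    0    1    2    2    2
LCS length = dp[5][5] = 2

2


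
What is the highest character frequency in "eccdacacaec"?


Input: eccdacacaec
Character counts:
  'a': 3
  'c': 5
  'd': 1
  'e': 2
Maximum frequency: 5

5


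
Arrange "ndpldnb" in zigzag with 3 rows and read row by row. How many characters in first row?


Zigzag "ndpldnb" into 3 rows:
Placing characters:
  'n' => row 0
  'd' => row 1
  'p' => row 2
  'l' => row 1
  'd' => row 0
  'n' => row 1
  'b' => row 2
Rows:
  Row 0: "nd"
  Row 1: "dln"
  Row 2: "pb"
First row length: 2

2


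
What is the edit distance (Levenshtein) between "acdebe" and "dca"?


Computing edit distance: "acdebe" -> "dca"
DP table:
           d    c    a
      0    1    2    3
  a   1    1    2    2
  c   2    2    1    2
  d   3    2    2    2
  e   4    3    3    3
  b   5    4    4    4
  e   6    5    5    5
Edit distance = dp[6][3] = 5

5


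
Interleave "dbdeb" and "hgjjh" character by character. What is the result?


Interleaving "dbdeb" and "hgjjh":
  Position 0: 'd' from first, 'h' from second => "dh"
  Position 1: 'b' from first, 'g' from second => "bg"
  Position 2: 'd' from first, 'j' from second => "dj"
  Position 3: 'e' from first, 'j' from second => "ej"
  Position 4: 'b' from first, 'h' from second => "bh"
Result: dhbgdjejbh

dhbgdjejbh


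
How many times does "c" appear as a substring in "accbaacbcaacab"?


Searching for "c" in "accbaacbcaacab"
Scanning each position:
  Position 0: "a" => no
  Position 1: "c" => MATCH
  Position 2: "c" => MATCH
  Position 3: "b" => no
  Position 4: "a" => no
  Position 5: "a" => no
  Position 6: "c" => MATCH
  Position 7: "b" => no
  Position 8: "c" => MATCH
  Position 9: "a" => no
  Position 10: "a" => no
  Position 11: "c" => MATCH
  Position 12: "a" => no
  Position 13: "b" => no
Total occurrences: 5

5


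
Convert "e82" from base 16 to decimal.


Input: "e82" in base 16
Positional expansion:
  Digit 'e' (value 14) x 16^2 = 3584
  Digit '8' (value 8) x 16^1 = 128
  Digit '2' (value 2) x 16^0 = 2
Sum = 3714

3714


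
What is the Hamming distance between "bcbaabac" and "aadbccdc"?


Comparing "bcbaabac" and "aadbccdc" position by position:
  Position 0: 'b' vs 'a' => differ
  Position 1: 'c' vs 'a' => differ
  Position 2: 'b' vs 'd' => differ
  Position 3: 'a' vs 'b' => differ
  Position 4: 'a' vs 'c' => differ
  Position 5: 'b' vs 'c' => differ
  Position 6: 'a' vs 'd' => differ
  Position 7: 'c' vs 'c' => same
Total differences (Hamming distance): 7

7


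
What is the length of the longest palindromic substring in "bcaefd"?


Input: "bcaefd"
Checking substrings for palindromes:
  No multi-char palindromic substrings found
Longest palindromic substring: "b" with length 1

1


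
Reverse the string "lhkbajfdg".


Input: lhkbajfdg
Reading characters right to left:
  Position 8: 'g'
  Position 7: 'd'
  Position 6: 'f'
  Position 5: 'j'
  Position 4: 'a'
  Position 3: 'b'
  Position 2: 'k'
  Position 1: 'h'
  Position 0: 'l'
Reversed: gdfjabkhl

gdfjabkhl


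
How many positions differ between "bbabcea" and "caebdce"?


Comparing "bbabcea" and "caebdce" position by position:
  Position 0: 'b' vs 'c' => DIFFER
  Position 1: 'b' vs 'a' => DIFFER
  Position 2: 'a' vs 'e' => DIFFER
  Position 3: 'b' vs 'b' => same
  Position 4: 'c' vs 'd' => DIFFER
  Position 5: 'e' vs 'c' => DIFFER
  Position 6: 'a' vs 'e' => DIFFER
Positions that differ: 6

6


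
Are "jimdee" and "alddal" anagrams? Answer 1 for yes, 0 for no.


Strings: "jimdee", "alddal"
Sorted first:  deeijm
Sorted second: aaddll
Differ at position 0: 'd' vs 'a' => not anagrams

0


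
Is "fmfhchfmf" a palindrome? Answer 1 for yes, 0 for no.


Input: fmfhchfmf
Reversed: fmfhchfmf
  Compare pos 0 ('f') with pos 8 ('f'): match
  Compare pos 1 ('m') with pos 7 ('m'): match
  Compare pos 2 ('f') with pos 6 ('f'): match
  Compare pos 3 ('h') with pos 5 ('h'): match
Result: palindrome

1


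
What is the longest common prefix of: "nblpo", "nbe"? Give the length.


Words: nblpo, nbe
  Position 0: all 'n' => match
  Position 1: all 'b' => match
  Position 2: ('l', 'e') => mismatch, stop
LCP = "nb" (length 2)

2


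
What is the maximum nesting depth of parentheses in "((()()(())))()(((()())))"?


Input: "((()()(())))()(((()())))"
Tracking depth:
  Position 0 '(': depth becomes 1
  Position 1 '(': depth becomes 2
  Position 2 '(': depth becomes 3
  Position 3 ')': depth becomes 2
  Position 4 '(': depth becomes 3
  Position 5 ')': depth becomes 2
  Position 6 '(': depth becomes 3
  Position 7 '(': depth becomes 4
  Position 8 ')': depth becomes 3
  Position 9 ')': depth becomes 2
  Position 10 ')': depth becomes 1
  Position 11 ')': depth becomes 0
  Position 12 '(': depth becomes 1
  Position 13 ')': depth becomes 0
  Position 14 '(': depth becomes 1
  Position 15 '(': depth becomes 2
  Position 16 '(': depth becomes 3
  Position 17 '(': depth becomes 4
  Position 18 ')': depth becomes 3
  Position 19 '(': depth becomes 4
  Position 20 ')': depth becomes 3
  Position 21 ')': depth becomes 2
  Position 22 ')': depth becomes 1
  Position 23 ')': depth becomes 0
Maximum depth reached: 4

4


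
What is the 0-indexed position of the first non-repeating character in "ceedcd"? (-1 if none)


Input: ceedcd
Character frequencies:
  'c': 2
  'd': 2
  'e': 2
Scanning left to right for freq == 1:
  Position 0 ('c'): freq=2, skip
  Position 1 ('e'): freq=2, skip
  Position 2 ('e'): freq=2, skip
  Position 3 ('d'): freq=2, skip
  Position 4 ('c'): freq=2, skip
  Position 5 ('d'): freq=2, skip
  No unique character found => answer = -1

-1


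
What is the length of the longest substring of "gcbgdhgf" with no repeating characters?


Input: "gcbgdhgf"
Sliding window (track last position of each char):
  Position 0 ('g'): window [0,0] length 1 -- new best
  Position 1 ('c'): window [0,1] length 2 -- new best
  Position 2 ('b'): window [0,2] length 3 -- new best
  Position 3 ('g'): repeat (last at 0), move window start to 1
  Position 3 ('g'): window [1,3] length 3
  Position 4 ('d'): window [1,4] length 4 -- new best
  Position 5 ('h'): window [1,5] length 5 -- new best
  Position 6 ('g'): repeat (last at 3), move window start to 4
  Position 6 ('g'): window [4,6] length 3
  Position 7 ('f'): window [4,7] length 4
Longest substring with no repeats: "cbgdh" with length 5

5


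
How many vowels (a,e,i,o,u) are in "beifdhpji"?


Input: beifdhpji
Checking each character:
  'b' at position 0: consonant
  'e' at position 1: vowel (running total: 1)
  'i' at position 2: vowel (running total: 2)
  'f' at position 3: consonant
  'd' at position 4: consonant
  'h' at position 5: consonant
  'p' at position 6: consonant
  'j' at position 7: consonant
  'i' at position 8: vowel (running total: 3)
Total vowels: 3

3


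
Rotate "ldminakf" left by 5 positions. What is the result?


Input: "ldminakf", rotate left by 5
First 5 characters: "ldmin"
Remaining characters: "akf"
Concatenate remaining + first: "akf" + "ldmin" = "akfldmin"

akfldmin


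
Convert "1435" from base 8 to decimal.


Input: "1435" in base 8
Positional expansion:
  Digit '1' (value 1) x 8^3 = 512
  Digit '4' (value 4) x 8^2 = 256
  Digit '3' (value 3) x 8^1 = 24
  Digit '5' (value 5) x 8^0 = 5
Sum = 797

797


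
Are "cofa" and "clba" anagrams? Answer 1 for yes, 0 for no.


Strings: "cofa", "clba"
Sorted first:  acfo
Sorted second: abcl
Differ at position 1: 'c' vs 'b' => not anagrams

0


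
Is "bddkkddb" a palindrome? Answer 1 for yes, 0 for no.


Input: bddkkddb
Reversed: bddkkddb
  Compare pos 0 ('b') with pos 7 ('b'): match
  Compare pos 1 ('d') with pos 6 ('d'): match
  Compare pos 2 ('d') with pos 5 ('d'): match
  Compare pos 3 ('k') with pos 4 ('k'): match
Result: palindrome

1


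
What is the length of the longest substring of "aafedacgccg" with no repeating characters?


Input: "aafedacgccg"
Sliding window (track last position of each char):
  Position 0 ('a'): window [0,0] length 1 -- new best
  Position 1 ('a'): repeat (last at 0), move window start to 1
  Position 1 ('a'): window [1,1] length 1
  Position 2 ('f'): window [1,2] length 2 -- new best
  Position 3 ('e'): window [1,3] length 3 -- new best
  Position 4 ('d'): window [1,4] length 4 -- new best
  Position 5 ('a'): repeat (last at 1), move window start to 2
  Position 5 ('a'): window [2,5] length 4
  Position 6 ('c'): window [2,6] length 5 -- new best
  Position 7 ('g'): window [2,7] length 6 -- new best
  Position 8 ('c'): repeat (last at 6), move window start to 7
  Position 8 ('c'): window [7,8] length 2
  Position 9 ('c'): repeat (last at 8), move window start to 9
  Position 9 ('c'): window [9,9] length 1
  Position 10 ('g'): window [9,10] length 2
Longest substring with no repeats: "fedacg" with length 6

6


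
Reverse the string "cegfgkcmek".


Input: cegfgkcmek
Reading characters right to left:
  Position 9: 'k'
  Position 8: 'e'
  Position 7: 'm'
  Position 6: 'c'
  Position 5: 'k'
  Position 4: 'g'
  Position 3: 'f'
  Position 2: 'g'
  Position 1: 'e'
  Position 0: 'c'
Reversed: kemckgfgec

kemckgfgec


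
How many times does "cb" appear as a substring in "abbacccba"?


Searching for "cb" in "abbacccba"
Scanning each position:
  Position 0: "ab" => no
  Position 1: "bb" => no
  Position 2: "ba" => no
  Position 3: "ac" => no
  Position 4: "cc" => no
  Position 5: "cc" => no
  Position 6: "cb" => MATCH
  Position 7: "ba" => no
Total occurrences: 1

1


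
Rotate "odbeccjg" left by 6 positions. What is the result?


Input: "odbeccjg", rotate left by 6
First 6 characters: "odbecc"
Remaining characters: "jg"
Concatenate remaining + first: "jg" + "odbecc" = "jgodbecc"

jgodbecc


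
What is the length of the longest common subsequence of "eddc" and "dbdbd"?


LCS of "eddc" and "dbdbd"
DP table:
           d    b    d    b    d
      0    0    0    0    0    0
  e   0    0    0    0    0    0
  d   0    1    1    1    1    1
  d   0    1    1    2    2    2
  c   0    1    1    2    2    2
LCS length = dp[4][5] = 2

2


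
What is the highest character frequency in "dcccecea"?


Input: dcccecea
Character counts:
  'a': 1
  'c': 4
  'd': 1
  'e': 2
Maximum frequency: 4

4


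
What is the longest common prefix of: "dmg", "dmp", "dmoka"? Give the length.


Words: dmg, dmp, dmoka
  Position 0: all 'd' => match
  Position 1: all 'm' => match
  Position 2: ('g', 'p', 'o') => mismatch, stop
LCP = "dm" (length 2)

2


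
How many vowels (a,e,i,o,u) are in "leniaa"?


Input: leniaa
Checking each character:
  'l' at position 0: consonant
  'e' at position 1: vowel (running total: 1)
  'n' at position 2: consonant
  'i' at position 3: vowel (running total: 2)
  'a' at position 4: vowel (running total: 3)
  'a' at position 5: vowel (running total: 4)
Total vowels: 4

4


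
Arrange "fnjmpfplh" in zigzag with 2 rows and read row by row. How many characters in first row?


Zigzag "fnjmpfplh" into 2 rows:
Placing characters:
  'f' => row 0
  'n' => row 1
  'j' => row 0
  'm' => row 1
  'p' => row 0
  'f' => row 1
  'p' => row 0
  'l' => row 1
  'h' => row 0
Rows:
  Row 0: "fjpph"
  Row 1: "nmfl"
First row length: 5

5


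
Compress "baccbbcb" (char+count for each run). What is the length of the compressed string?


Input: baccbbcb
Runs:
  'b' x 1 => "b1"
  'a' x 1 => "a1"
  'c' x 2 => "c2"
  'b' x 2 => "b2"
  'c' x 1 => "c1"
  'b' x 1 => "b1"
Compressed: "b1a1c2b2c1b1"
Compressed length: 12

12


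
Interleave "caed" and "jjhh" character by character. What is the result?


Interleaving "caed" and "jjhh":
  Position 0: 'c' from first, 'j' from second => "cj"
  Position 1: 'a' from first, 'j' from second => "aj"
  Position 2: 'e' from first, 'h' from second => "eh"
  Position 3: 'd' from first, 'h' from second => "dh"
Result: cjajehdh

cjajehdh


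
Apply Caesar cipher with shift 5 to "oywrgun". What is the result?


Caesar cipher: shift "oywrgun" by 5
  'o' (pos 14) + 5 = pos 19 = 't'
  'y' (pos 24) + 5 = pos 3 = 'd'
  'w' (pos 22) + 5 = pos 1 = 'b'
  'r' (pos 17) + 5 = pos 22 = 'w'
  'g' (pos 6) + 5 = pos 11 = 'l'
  'u' (pos 20) + 5 = pos 25 = 'z'
  'n' (pos 13) + 5 = pos 18 = 's'
Result: tdbwlzs

tdbwlzs


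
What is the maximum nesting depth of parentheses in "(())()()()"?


Input: "(())()()()"
Tracking depth:
  Position 0 '(': depth becomes 1
  Position 1 '(': depth becomes 2
  Position 2 ')': depth becomes 1
  Position 3 ')': depth becomes 0
  Position 4 '(': depth becomes 1
  Position 5 ')': depth becomes 0
  Position 6 '(': depth becomes 1
  Position 7 ')': depth becomes 0
  Position 8 '(': depth becomes 1
  Position 9 ')': depth becomes 0
Maximum depth reached: 2

2


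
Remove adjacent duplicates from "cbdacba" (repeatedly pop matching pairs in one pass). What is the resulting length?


Input: cbdacba
Stack-based adjacent duplicate removal:
  Read 'c': push. Stack: c
  Read 'b': push. Stack: cb
  Read 'd': push. Stack: cbd
  Read 'a': push. Stack: cbda
  Read 'c': push. Stack: cbdac
  Read 'b': push. Stack: cbdacb
  Read 'a': push. Stack: cbdacba
Final stack: "cbdacba" (length 7)

7


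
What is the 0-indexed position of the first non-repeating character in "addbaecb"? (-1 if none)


Input: addbaecb
Character frequencies:
  'a': 2
  'b': 2
  'c': 1
  'd': 2
  'e': 1
Scanning left to right for freq == 1:
  Position 0 ('a'): freq=2, skip
  Position 1 ('d'): freq=2, skip
  Position 2 ('d'): freq=2, skip
  Position 3 ('b'): freq=2, skip
  Position 4 ('a'): freq=2, skip
  Position 5 ('e'): unique! => answer = 5

5


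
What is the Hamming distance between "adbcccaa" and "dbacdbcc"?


Comparing "adbcccaa" and "dbacdbcc" position by position:
  Position 0: 'a' vs 'd' => differ
  Position 1: 'd' vs 'b' => differ
  Position 2: 'b' vs 'a' => differ
  Position 3: 'c' vs 'c' => same
  Position 4: 'c' vs 'd' => differ
  Position 5: 'c' vs 'b' => differ
  Position 6: 'a' vs 'c' => differ
  Position 7: 'a' vs 'c' => differ
Total differences (Hamming distance): 7

7


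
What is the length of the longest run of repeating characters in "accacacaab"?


Input: "accacacaab"
Scanning for longest run:
  Position 1 ('c'): new char, reset run to 1
  Position 2 ('c'): continues run of 'c', length=2
  Position 3 ('a'): new char, reset run to 1
  Position 4 ('c'): new char, reset run to 1
  Position 5 ('a'): new char, reset run to 1
  Position 6 ('c'): new char, reset run to 1
  Position 7 ('a'): new char, reset run to 1
  Position 8 ('a'): continues run of 'a', length=2
  Position 9 ('b'): new char, reset run to 1
Longest run: 'c' with length 2

2


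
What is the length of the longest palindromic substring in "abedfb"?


Input: "abedfb"
Checking substrings for palindromes:
  No multi-char palindromic substrings found
Longest palindromic substring: "a" with length 1

1


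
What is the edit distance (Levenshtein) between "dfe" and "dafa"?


Computing edit distance: "dfe" -> "dafa"
DP table:
           d    a    f    a
      0    1    2    3    4
  d   1    0    1    2    3
  f   2    1    1    1    2
  e   3    2    2    2    2
Edit distance = dp[3][4] = 2

2


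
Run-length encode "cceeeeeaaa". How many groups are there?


Input: cceeeeeaaa
Scanning for consecutive runs:
  Group 1: 'c' x 2 (positions 0-1)
  Group 2: 'e' x 5 (positions 2-6)
  Group 3: 'a' x 3 (positions 7-9)
Total groups: 3

3


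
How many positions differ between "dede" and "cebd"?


Comparing "dede" and "cebd" position by position:
  Position 0: 'd' vs 'c' => DIFFER
  Position 1: 'e' vs 'e' => same
  Position 2: 'd' vs 'b' => DIFFER
  Position 3: 'e' vs 'd' => DIFFER
Positions that differ: 3

3


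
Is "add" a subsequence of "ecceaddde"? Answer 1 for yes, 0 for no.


Check if "add" is a subsequence of "ecceaddde"
Greedy scan:
  Position 0 ('e'): no match needed
  Position 1 ('c'): no match needed
  Position 2 ('c'): no match needed
  Position 3 ('e'): no match needed
  Position 4 ('a'): matches sub[0] = 'a'
  Position 5 ('d'): matches sub[1] = 'd'
  Position 6 ('d'): matches sub[2] = 'd'
  Position 7 ('d'): no match needed
  Position 8 ('e'): no match needed
All 3 characters matched => is a subsequence

1


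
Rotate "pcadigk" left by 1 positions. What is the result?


Input: "pcadigk", rotate left by 1
First 1 characters: "p"
Remaining characters: "cadigk"
Concatenate remaining + first: "cadigk" + "p" = "cadigkp"

cadigkp


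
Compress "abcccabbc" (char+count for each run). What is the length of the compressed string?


Input: abcccabbc
Runs:
  'a' x 1 => "a1"
  'b' x 1 => "b1"
  'c' x 3 => "c3"
  'a' x 1 => "a1"
  'b' x 2 => "b2"
  'c' x 1 => "c1"
Compressed: "a1b1c3a1b2c1"
Compressed length: 12

12


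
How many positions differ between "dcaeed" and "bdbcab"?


Comparing "dcaeed" and "bdbcab" position by position:
  Position 0: 'd' vs 'b' => DIFFER
  Position 1: 'c' vs 'd' => DIFFER
  Position 2: 'a' vs 'b' => DIFFER
  Position 3: 'e' vs 'c' => DIFFER
  Position 4: 'e' vs 'a' => DIFFER
  Position 5: 'd' vs 'b' => DIFFER
Positions that differ: 6

6


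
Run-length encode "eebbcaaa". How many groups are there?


Input: eebbcaaa
Scanning for consecutive runs:
  Group 1: 'e' x 2 (positions 0-1)
  Group 2: 'b' x 2 (positions 2-3)
  Group 3: 'c' x 1 (positions 4-4)
  Group 4: 'a' x 3 (positions 5-7)
Total groups: 4

4


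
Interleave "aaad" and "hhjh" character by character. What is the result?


Interleaving "aaad" and "hhjh":
  Position 0: 'a' from first, 'h' from second => "ah"
  Position 1: 'a' from first, 'h' from second => "ah"
  Position 2: 'a' from first, 'j' from second => "aj"
  Position 3: 'd' from first, 'h' from second => "dh"
Result: ahahajdh

ahahajdh


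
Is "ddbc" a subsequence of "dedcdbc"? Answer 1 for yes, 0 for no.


Check if "ddbc" is a subsequence of "dedcdbc"
Greedy scan:
  Position 0 ('d'): matches sub[0] = 'd'
  Position 1 ('e'): no match needed
  Position 2 ('d'): matches sub[1] = 'd'
  Position 3 ('c'): no match needed
  Position 4 ('d'): no match needed
  Position 5 ('b'): matches sub[2] = 'b'
  Position 6 ('c'): matches sub[3] = 'c'
All 4 characters matched => is a subsequence

1


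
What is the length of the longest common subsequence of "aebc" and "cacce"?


LCS of "aebc" and "cacce"
DP table:
           c    a    c    c    e
      0    0    0    0    0    0
  a   0    0    1    1    1    1
  e   0    0    1    1    1    2
  b   0    0    1    1    1    2
  c   0    1    1    2    2    2
LCS length = dp[4][5] = 2

2


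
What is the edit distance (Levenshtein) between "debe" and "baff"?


Computing edit distance: "debe" -> "baff"
DP table:
           b    a    f    f
      0    1    2    3    4
  d   1    1    2    3    4
  e   2    2    2    3    4
  b   3    2    3    3    4
  e   4    3    3    4    4
Edit distance = dp[4][4] = 4

4


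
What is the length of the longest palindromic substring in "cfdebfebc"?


Input: "cfdebfebc"
Checking substrings for palindromes:
  No multi-char palindromic substrings found
Longest palindromic substring: "c" with length 1

1


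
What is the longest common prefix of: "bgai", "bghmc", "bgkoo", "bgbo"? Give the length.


Words: bgai, bghmc, bgkoo, bgbo
  Position 0: all 'b' => match
  Position 1: all 'g' => match
  Position 2: ('a', 'h', 'k', 'b') => mismatch, stop
LCP = "bg" (length 2)

2


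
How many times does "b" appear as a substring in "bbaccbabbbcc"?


Searching for "b" in "bbaccbabbbcc"
Scanning each position:
  Position 0: "b" => MATCH
  Position 1: "b" => MATCH
  Position 2: "a" => no
  Position 3: "c" => no
  Position 4: "c" => no
  Position 5: "b" => MATCH
  Position 6: "a" => no
  Position 7: "b" => MATCH
  Position 8: "b" => MATCH
  Position 9: "b" => MATCH
  Position 10: "c" => no
  Position 11: "c" => no
Total occurrences: 6

6


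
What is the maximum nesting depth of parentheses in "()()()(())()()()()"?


Input: "()()()(())()()()()"
Tracking depth:
  Position 0 '(': depth becomes 1
  Position 1 ')': depth becomes 0
  Position 2 '(': depth becomes 1
  Position 3 ')': depth becomes 0
  Position 4 '(': depth becomes 1
  Position 5 ')': depth becomes 0
  Position 6 '(': depth becomes 1
  Position 7 '(': depth becomes 2
  Position 8 ')': depth becomes 1
  Position 9 ')': depth becomes 0
  Position 10 '(': depth becomes 1
  Position 11 ')': depth becomes 0
  Position 12 '(': depth becomes 1
  Position 13 ')': depth becomes 0
  Position 14 '(': depth becomes 1
  Position 15 ')': depth becomes 0
  Position 16 '(': depth becomes 1
  Position 17 ')': depth becomes 0
Maximum depth reached: 2

2


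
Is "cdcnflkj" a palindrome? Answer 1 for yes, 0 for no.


Input: cdcnflkj
Reversed: jklfncdc
  Compare pos 0 ('c') with pos 7 ('j'): MISMATCH
  Compare pos 1 ('d') with pos 6 ('k'): MISMATCH
  Compare pos 2 ('c') with pos 5 ('l'): MISMATCH
  Compare pos 3 ('n') with pos 4 ('f'): MISMATCH
Result: not a palindrome

0


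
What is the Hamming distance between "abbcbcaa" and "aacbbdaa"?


Comparing "abbcbcaa" and "aacbbdaa" position by position:
  Position 0: 'a' vs 'a' => same
  Position 1: 'b' vs 'a' => differ
  Position 2: 'b' vs 'c' => differ
  Position 3: 'c' vs 'b' => differ
  Position 4: 'b' vs 'b' => same
  Position 5: 'c' vs 'd' => differ
  Position 6: 'a' vs 'a' => same
  Position 7: 'a' vs 'a' => same
Total differences (Hamming distance): 4

4


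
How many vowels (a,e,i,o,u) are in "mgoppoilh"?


Input: mgoppoilh
Checking each character:
  'm' at position 0: consonant
  'g' at position 1: consonant
  'o' at position 2: vowel (running total: 1)
  'p' at position 3: consonant
  'p' at position 4: consonant
  'o' at position 5: vowel (running total: 2)
  'i' at position 6: vowel (running total: 3)
  'l' at position 7: consonant
  'h' at position 8: consonant
Total vowels: 3

3


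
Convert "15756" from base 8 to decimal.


Input: "15756" in base 8
Positional expansion:
  Digit '1' (value 1) x 8^4 = 4096
  Digit '5' (value 5) x 8^3 = 2560
  Digit '7' (value 7) x 8^2 = 448
  Digit '5' (value 5) x 8^1 = 40
  Digit '6' (value 6) x 8^0 = 6
Sum = 7150

7150


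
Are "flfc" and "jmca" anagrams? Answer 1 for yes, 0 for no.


Strings: "flfc", "jmca"
Sorted first:  cffl
Sorted second: acjm
Differ at position 0: 'c' vs 'a' => not anagrams

0


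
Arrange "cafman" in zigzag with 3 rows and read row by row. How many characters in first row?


Zigzag "cafman" into 3 rows:
Placing characters:
  'c' => row 0
  'a' => row 1
  'f' => row 2
  'm' => row 1
  'a' => row 0
  'n' => row 1
Rows:
  Row 0: "ca"
  Row 1: "amn"
  Row 2: "f"
First row length: 2

2


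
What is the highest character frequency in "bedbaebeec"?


Input: bedbaebeec
Character counts:
  'a': 1
  'b': 3
  'c': 1
  'd': 1
  'e': 4
Maximum frequency: 4

4


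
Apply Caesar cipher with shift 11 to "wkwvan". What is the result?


Caesar cipher: shift "wkwvan" by 11
  'w' (pos 22) + 11 = pos 7 = 'h'
  'k' (pos 10) + 11 = pos 21 = 'v'
  'w' (pos 22) + 11 = pos 7 = 'h'
  'v' (pos 21) + 11 = pos 6 = 'g'
  'a' (pos 0) + 11 = pos 11 = 'l'
  'n' (pos 13) + 11 = pos 24 = 'y'
Result: hvhgly

hvhgly


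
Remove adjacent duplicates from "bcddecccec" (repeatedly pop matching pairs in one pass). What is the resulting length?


Input: bcddecccec
Stack-based adjacent duplicate removal:
  Read 'b': push. Stack: b
  Read 'c': push. Stack: bc
  Read 'd': push. Stack: bcd
  Read 'd': matches stack top 'd' => pop. Stack: bc
  Read 'e': push. Stack: bce
  Read 'c': push. Stack: bcec
  Read 'c': matches stack top 'c' => pop. Stack: bce
  Read 'c': push. Stack: bcec
  Read 'e': push. Stack: bcece
  Read 'c': push. Stack: bcecec
Final stack: "bcecec" (length 6)

6


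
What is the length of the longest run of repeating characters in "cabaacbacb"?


Input: "cabaacbacb"
Scanning for longest run:
  Position 1 ('a'): new char, reset run to 1
  Position 2 ('b'): new char, reset run to 1
  Position 3 ('a'): new char, reset run to 1
  Position 4 ('a'): continues run of 'a', length=2
  Position 5 ('c'): new char, reset run to 1
  Position 6 ('b'): new char, reset run to 1
  Position 7 ('a'): new char, reset run to 1
  Position 8 ('c'): new char, reset run to 1
  Position 9 ('b'): new char, reset run to 1
Longest run: 'a' with length 2

2


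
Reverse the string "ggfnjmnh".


Input: ggfnjmnh
Reading characters right to left:
  Position 7: 'h'
  Position 6: 'n'
  Position 5: 'm'
  Position 4: 'j'
  Position 3: 'n'
  Position 2: 'f'
  Position 1: 'g'
  Position 0: 'g'
Reversed: hnmjnfgg

hnmjnfgg


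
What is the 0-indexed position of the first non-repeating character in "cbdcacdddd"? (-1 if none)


Input: cbdcacdddd
Character frequencies:
  'a': 1
  'b': 1
  'c': 3
  'd': 5
Scanning left to right for freq == 1:
  Position 0 ('c'): freq=3, skip
  Position 1 ('b'): unique! => answer = 1

1


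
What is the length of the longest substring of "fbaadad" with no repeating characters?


Input: "fbaadad"
Sliding window (track last position of each char):
  Position 0 ('f'): window [0,0] length 1 -- new best
  Position 1 ('b'): window [0,1] length 2 -- new best
  Position 2 ('a'): window [0,2] length 3 -- new best
  Position 3 ('a'): repeat (last at 2), move window start to 3
  Position 3 ('a'): window [3,3] length 1
  Position 4 ('d'): window [3,4] length 2
  Position 5 ('a'): repeat (last at 3), move window start to 4
  Position 5 ('a'): window [4,5] length 2
  Position 6 ('d'): repeat (last at 4), move window start to 5
  Position 6 ('d'): window [5,6] length 2
Longest substring with no repeats: "fba" with length 3

3


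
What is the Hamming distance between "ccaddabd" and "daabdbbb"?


Comparing "ccaddabd" and "daabdbbb" position by position:
  Position 0: 'c' vs 'd' => differ
  Position 1: 'c' vs 'a' => differ
  Position 2: 'a' vs 'a' => same
  Position 3: 'd' vs 'b' => differ
  Position 4: 'd' vs 'd' => same
  Position 5: 'a' vs 'b' => differ
  Position 6: 'b' vs 'b' => same
  Position 7: 'd' vs 'b' => differ
Total differences (Hamming distance): 5

5


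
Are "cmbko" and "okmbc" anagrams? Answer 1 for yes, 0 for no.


Strings: "cmbko", "okmbc"
Sorted first:  bckmo
Sorted second: bckmo
Sorted forms match => anagrams

1
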